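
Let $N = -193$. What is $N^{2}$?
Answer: $37249$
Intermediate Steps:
$N^{2} = \left(-193\right)^{2} = 37249$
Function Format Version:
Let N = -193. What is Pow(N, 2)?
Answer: 37249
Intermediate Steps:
Pow(N, 2) = Pow(-193, 2) = 37249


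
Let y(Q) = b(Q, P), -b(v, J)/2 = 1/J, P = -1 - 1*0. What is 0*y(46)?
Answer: 0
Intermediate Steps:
P = -1 (P = -1 + 0 = -1)
b(v, J) = -2/J
y(Q) = 2 (y(Q) = -2/(-1) = -2*(-1) = 2)
0*y(46) = 0*2 = 0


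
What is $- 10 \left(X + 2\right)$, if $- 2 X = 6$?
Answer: $10$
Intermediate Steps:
$X = -3$ ($X = \left(- \frac{1}{2}\right) 6 = -3$)
$- 10 \left(X + 2\right) = - 10 \left(-3 + 2\right) = \left(-10\right) \left(-1\right) = 10$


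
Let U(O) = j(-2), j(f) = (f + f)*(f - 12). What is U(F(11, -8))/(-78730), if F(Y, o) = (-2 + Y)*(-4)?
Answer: -28/39365 ≈ -0.00071129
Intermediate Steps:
F(Y, o) = 8 - 4*Y
j(f) = 2*f*(-12 + f) (j(f) = (2*f)*(-12 + f) = 2*f*(-12 + f))
U(O) = 56 (U(O) = 2*(-2)*(-12 - 2) = 2*(-2)*(-14) = 56)
U(F(11, -8))/(-78730) = 56/(-78730) = 56*(-1/78730) = -28/39365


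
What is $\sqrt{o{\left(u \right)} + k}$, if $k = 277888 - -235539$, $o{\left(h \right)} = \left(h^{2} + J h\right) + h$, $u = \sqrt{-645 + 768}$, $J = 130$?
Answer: $\sqrt{513550 + 131 \sqrt{123}} \approx 717.64$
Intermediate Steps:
$u = \sqrt{123} \approx 11.091$
$o{\left(h \right)} = h^{2} + 131 h$ ($o{\left(h \right)} = \left(h^{2} + 130 h\right) + h = h^{2} + 131 h$)
$k = 513427$ ($k = 277888 + 235539 = 513427$)
$\sqrt{o{\left(u \right)} + k} = \sqrt{\sqrt{123} \left(131 + \sqrt{123}\right) + 513427} = \sqrt{513427 + \sqrt{123} \left(131 + \sqrt{123}\right)}$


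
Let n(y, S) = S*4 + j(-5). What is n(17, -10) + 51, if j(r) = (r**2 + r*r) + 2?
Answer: 63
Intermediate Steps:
j(r) = 2 + 2*r**2 (j(r) = (r**2 + r**2) + 2 = 2*r**2 + 2 = 2 + 2*r**2)
n(y, S) = 52 + 4*S (n(y, S) = S*4 + (2 + 2*(-5)**2) = 4*S + (2 + 2*25) = 4*S + (2 + 50) = 4*S + 52 = 52 + 4*S)
n(17, -10) + 51 = (52 + 4*(-10)) + 51 = (52 - 40) + 51 = 12 + 51 = 63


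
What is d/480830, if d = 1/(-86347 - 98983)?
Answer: -1/89112223900 ≈ -1.1222e-11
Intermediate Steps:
d = -1/185330 (d = 1/(-185330) = -1/185330 ≈ -5.3958e-6)
d/480830 = -1/185330/480830 = -1/185330*1/480830 = -1/89112223900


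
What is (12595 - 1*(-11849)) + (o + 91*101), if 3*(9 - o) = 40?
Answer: 100892/3 ≈ 33631.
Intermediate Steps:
o = -13/3 (o = 9 - 1/3*40 = 9 - 40/3 = -13/3 ≈ -4.3333)
(12595 - 1*(-11849)) + (o + 91*101) = (12595 - 1*(-11849)) + (-13/3 + 91*101) = (12595 + 11849) + (-13/3 + 9191) = 24444 + 27560/3 = 100892/3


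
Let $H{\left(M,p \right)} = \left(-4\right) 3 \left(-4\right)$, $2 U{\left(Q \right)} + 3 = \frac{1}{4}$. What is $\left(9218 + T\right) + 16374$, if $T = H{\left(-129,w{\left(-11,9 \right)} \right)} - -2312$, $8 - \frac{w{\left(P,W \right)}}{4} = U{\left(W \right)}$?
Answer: $27952$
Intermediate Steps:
$U{\left(Q \right)} = - \frac{11}{8}$ ($U{\left(Q \right)} = - \frac{3}{2} + \frac{1}{2 \cdot 4} = - \frac{3}{2} + \frac{1}{2} \cdot \frac{1}{4} = - \frac{3}{2} + \frac{1}{8} = - \frac{11}{8}$)
$w{\left(P,W \right)} = \frac{75}{2}$ ($w{\left(P,W \right)} = 32 - - \frac{11}{2} = 32 + \frac{11}{2} = \frac{75}{2}$)
$H{\left(M,p \right)} = 48$ ($H{\left(M,p \right)} = \left(-12\right) \left(-4\right) = 48$)
$T = 2360$ ($T = 48 - -2312 = 48 + 2312 = 2360$)
$\left(9218 + T\right) + 16374 = \left(9218 + 2360\right) + 16374 = 11578 + 16374 = 27952$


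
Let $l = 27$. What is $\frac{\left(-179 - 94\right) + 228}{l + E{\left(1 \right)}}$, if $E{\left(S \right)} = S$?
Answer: $- \frac{45}{28} \approx -1.6071$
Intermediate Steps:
$\frac{\left(-179 - 94\right) + 228}{l + E{\left(1 \right)}} = \frac{\left(-179 - 94\right) + 228}{27 + 1} = \frac{\left(-179 - 94\right) + 228}{28} = \left(-273 + 228\right) \frac{1}{28} = \left(-45\right) \frac{1}{28} = - \frac{45}{28}$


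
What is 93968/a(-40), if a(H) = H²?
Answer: 5873/100 ≈ 58.730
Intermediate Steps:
93968/a(-40) = 93968/((-40)²) = 93968/1600 = 93968*(1/1600) = 5873/100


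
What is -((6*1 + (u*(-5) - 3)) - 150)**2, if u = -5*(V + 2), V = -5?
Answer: -49284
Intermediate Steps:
u = 15 (u = -5*(-5 + 2) = -5*(-3) = 15)
-((6*1 + (u*(-5) - 3)) - 150)**2 = -((6*1 + (15*(-5) - 3)) - 150)**2 = -((6 + (-75 - 3)) - 150)**2 = -((6 - 78) - 150)**2 = -(-72 - 150)**2 = -1*(-222)**2 = -1*49284 = -49284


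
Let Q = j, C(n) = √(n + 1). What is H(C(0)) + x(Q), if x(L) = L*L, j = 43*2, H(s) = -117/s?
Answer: 7279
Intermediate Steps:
C(n) = √(1 + n)
j = 86
Q = 86
x(L) = L²
H(C(0)) + x(Q) = -117/√(1 + 0) + 86² = -117/(√1) + 7396 = -117/1 + 7396 = -117*1 + 7396 = -117 + 7396 = 7279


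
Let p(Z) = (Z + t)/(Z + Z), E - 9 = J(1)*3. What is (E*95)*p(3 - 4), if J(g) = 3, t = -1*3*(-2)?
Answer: -4275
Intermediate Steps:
t = 6 (t = -3*(-2) = 6)
E = 18 (E = 9 + 3*3 = 9 + 9 = 18)
p(Z) = (6 + Z)/(2*Z) (p(Z) = (Z + 6)/(Z + Z) = (6 + Z)/((2*Z)) = (6 + Z)*(1/(2*Z)) = (6 + Z)/(2*Z))
(E*95)*p(3 - 4) = (18*95)*((6 + (3 - 4))/(2*(3 - 4))) = 1710*((½)*(6 - 1)/(-1)) = 1710*((½)*(-1)*5) = 1710*(-5/2) = -4275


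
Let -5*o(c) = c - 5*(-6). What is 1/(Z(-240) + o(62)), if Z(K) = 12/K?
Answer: -20/369 ≈ -0.054201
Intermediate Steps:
o(c) = -6 - c/5 (o(c) = -(c - 5*(-6))/5 = -(c + 30)/5 = -(30 + c)/5 = -6 - c/5)
1/(Z(-240) + o(62)) = 1/(12/(-240) + (-6 - ⅕*62)) = 1/(12*(-1/240) + (-6 - 62/5)) = 1/(-1/20 - 92/5) = 1/(-369/20) = -20/369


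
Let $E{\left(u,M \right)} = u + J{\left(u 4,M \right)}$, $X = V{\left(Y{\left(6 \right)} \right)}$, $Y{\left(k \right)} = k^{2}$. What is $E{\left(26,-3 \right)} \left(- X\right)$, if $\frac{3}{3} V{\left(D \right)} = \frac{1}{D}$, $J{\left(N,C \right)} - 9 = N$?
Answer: $- \frac{139}{36} \approx -3.8611$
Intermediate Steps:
$J{\left(N,C \right)} = 9 + N$
$V{\left(D \right)} = \frac{1}{D}$
$X = \frac{1}{36}$ ($X = \frac{1}{6^{2}} = \frac{1}{36} \approx 0.027778$)
$E{\left(u,M \right)} = 9 + 5 u$ ($E{\left(u,M \right)} = u + \left(9 + u 4\right) = u + \left(9 + 4 u\right) = 9 + 5 u$)
$E{\left(26,-3 \right)} \left(- X\right) = \left(9 + 5 \cdot 26\right) \left(\left(-1\right) \frac{1}{36}\right) = \left(9 + 130\right) \left(- \frac{1}{36}\right) = 139 \left(- \frac{1}{36}\right) = - \frac{139}{36}$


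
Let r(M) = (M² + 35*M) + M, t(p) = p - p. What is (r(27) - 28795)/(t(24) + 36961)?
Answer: -1178/1607 ≈ -0.73304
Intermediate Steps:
t(p) = 0
r(M) = M² + 36*M
(r(27) - 28795)/(t(24) + 36961) = (27*(36 + 27) - 28795)/(0 + 36961) = (27*63 - 28795)/36961 = (1701 - 28795)*(1/36961) = -27094*1/36961 = -1178/1607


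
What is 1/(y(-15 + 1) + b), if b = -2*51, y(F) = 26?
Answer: -1/76 ≈ -0.013158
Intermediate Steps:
b = -102
1/(y(-15 + 1) + b) = 1/(26 - 102) = 1/(-76) = -1/76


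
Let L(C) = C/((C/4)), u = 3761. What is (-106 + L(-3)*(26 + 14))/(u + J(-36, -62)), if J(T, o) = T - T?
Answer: 54/3761 ≈ 0.014358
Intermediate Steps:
J(T, o) = 0
L(C) = 4 (L(C) = C/((C*(1/4))) = C/((C/4)) = C*(4/C) = 4)
(-106 + L(-3)*(26 + 14))/(u + J(-36, -62)) = (-106 + 4*(26 + 14))/(3761 + 0) = (-106 + 4*40)/3761 = (-106 + 160)*(1/3761) = 54*(1/3761) = 54/3761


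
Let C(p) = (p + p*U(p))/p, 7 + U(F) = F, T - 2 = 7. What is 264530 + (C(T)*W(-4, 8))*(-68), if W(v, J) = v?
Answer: 265346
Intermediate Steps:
T = 9 (T = 2 + 7 = 9)
U(F) = -7 + F
C(p) = (p + p*(-7 + p))/p
264530 + (C(T)*W(-4, 8))*(-68) = 264530 + ((-6 + 9)*(-4))*(-68) = 264530 + (3*(-4))*(-68) = 264530 - 12*(-68) = 264530 + 816 = 265346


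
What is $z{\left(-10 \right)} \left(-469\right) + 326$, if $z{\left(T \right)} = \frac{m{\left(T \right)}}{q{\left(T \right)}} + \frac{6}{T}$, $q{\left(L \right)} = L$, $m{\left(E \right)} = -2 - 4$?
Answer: $326$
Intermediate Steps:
$m{\left(E \right)} = -6$ ($m{\left(E \right)} = -2 - 4 = -6$)
$z{\left(T \right)} = 0$ ($z{\left(T \right)} = - \frac{6}{T} + \frac{6}{T} = 0$)
$z{\left(-10 \right)} \left(-469\right) + 326 = 0 \left(-469\right) + 326 = 0 + 326 = 326$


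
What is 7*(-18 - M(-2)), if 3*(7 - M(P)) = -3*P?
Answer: -161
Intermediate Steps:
M(P) = 7 + P (M(P) = 7 - (-1)*P = 7 + P)
7*(-18 - M(-2)) = 7*(-18 - (7 - 2)) = 7*(-18 - 1*5) = 7*(-18 - 5) = 7*(-23) = -161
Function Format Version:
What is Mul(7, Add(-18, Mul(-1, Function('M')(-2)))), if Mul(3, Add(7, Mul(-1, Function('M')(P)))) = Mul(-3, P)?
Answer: -161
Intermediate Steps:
Function('M')(P) = Add(7, P) (Function('M')(P) = Add(7, Mul(Rational(-1, 3), Mul(-3, P))) = Add(7, P))
Mul(7, Add(-18, Mul(-1, Function('M')(-2)))) = Mul(7, Add(-18, Mul(-1, Add(7, -2)))) = Mul(7, Add(-18, Mul(-1, 5))) = Mul(7, Add(-18, -5)) = Mul(7, -23) = -161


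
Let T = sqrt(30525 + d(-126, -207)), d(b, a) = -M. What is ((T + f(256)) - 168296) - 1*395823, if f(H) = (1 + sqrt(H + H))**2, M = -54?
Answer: -563606 + sqrt(30579) + 32*sqrt(2) ≈ -5.6339e+5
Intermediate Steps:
d(b, a) = 54 (d(b, a) = -1*(-54) = 54)
f(H) = (1 + sqrt(2)*sqrt(H))**2 (f(H) = (1 + sqrt(2*H))**2 = (1 + sqrt(2)*sqrt(H))**2)
T = sqrt(30579) (T = sqrt(30525 + 54) = sqrt(30579) ≈ 174.87)
((T + f(256)) - 168296) - 1*395823 = ((sqrt(30579) + (1 + sqrt(2)*sqrt(256))**2) - 168296) - 1*395823 = ((sqrt(30579) + (1 + sqrt(2)*16)**2) - 168296) - 395823 = ((sqrt(30579) + (1 + 16*sqrt(2))**2) - 168296) - 395823 = (-168296 + sqrt(30579) + (1 + 16*sqrt(2))**2) - 395823 = -564119 + sqrt(30579) + (1 + 16*sqrt(2))**2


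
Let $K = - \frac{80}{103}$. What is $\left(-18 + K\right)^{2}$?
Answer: $\frac{3740356}{10609} \approx 352.56$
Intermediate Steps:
$K = - \frac{80}{103}$ ($K = \left(-80\right) \frac{1}{103} = - \frac{80}{103} \approx -0.7767$)
$\left(-18 + K\right)^{2} = \left(-18 - \frac{80}{103}\right)^{2} = \left(- \frac{1934}{103}\right)^{2} = \frac{3740356}{10609}$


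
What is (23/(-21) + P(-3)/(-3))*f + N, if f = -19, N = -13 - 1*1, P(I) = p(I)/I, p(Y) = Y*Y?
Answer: -256/21 ≈ -12.190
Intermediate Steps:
p(Y) = Y**2
P(I) = I (P(I) = I**2/I = I)
N = -14 (N = -13 - 1 = -14)
(23/(-21) + P(-3)/(-3))*f + N = (23/(-21) - 3/(-3))*(-19) - 14 = (23*(-1/21) - 3*(-1/3))*(-19) - 14 = (-23/21 + 1)*(-19) - 14 = -2/21*(-19) - 14 = 38/21 - 14 = -256/21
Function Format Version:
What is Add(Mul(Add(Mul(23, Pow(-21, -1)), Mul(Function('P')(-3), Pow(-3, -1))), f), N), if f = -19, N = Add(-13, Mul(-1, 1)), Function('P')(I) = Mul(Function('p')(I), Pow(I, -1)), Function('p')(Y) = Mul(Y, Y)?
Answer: Rational(-256, 21) ≈ -12.190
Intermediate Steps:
Function('p')(Y) = Pow(Y, 2)
Function('P')(I) = I (Function('P')(I) = Mul(Pow(I, 2), Pow(I, -1)) = I)
N = -14 (N = Add(-13, -1) = -14)
Add(Mul(Add(Mul(23, Pow(-21, -1)), Mul(Function('P')(-3), Pow(-3, -1))), f), N) = Add(Mul(Add(Mul(23, Pow(-21, -1)), Mul(-3, Pow(-3, -1))), -19), -14) = Add(Mul(Add(Mul(23, Rational(-1, 21)), Mul(-3, Rational(-1, 3))), -19), -14) = Add(Mul(Add(Rational(-23, 21), 1), -19), -14) = Add(Mul(Rational(-2, 21), -19), -14) = Add(Rational(38, 21), -14) = Rational(-256, 21)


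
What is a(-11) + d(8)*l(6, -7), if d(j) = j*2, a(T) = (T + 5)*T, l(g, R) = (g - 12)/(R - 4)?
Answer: 822/11 ≈ 74.727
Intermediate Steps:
l(g, R) = (-12 + g)/(-4 + R)
a(T) = T*(5 + T) (a(T) = (5 + T)*T = T*(5 + T))
d(j) = 2*j
a(-11) + d(8)*l(6, -7) = -11*(5 - 11) + (2*8)*((-12 + 6)/(-4 - 7)) = -11*(-6) + 16*(-6/(-11)) = 66 + 16*(-1/11*(-6)) = 66 + 16*(6/11) = 66 + 96/11 = 822/11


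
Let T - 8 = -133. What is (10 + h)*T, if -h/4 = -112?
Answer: -57250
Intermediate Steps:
h = 448 (h = -4*(-112) = 448)
T = -125 (T = 8 - 133 = -125)
(10 + h)*T = (10 + 448)*(-125) = 458*(-125) = -57250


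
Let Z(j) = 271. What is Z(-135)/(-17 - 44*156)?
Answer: -271/6881 ≈ -0.039384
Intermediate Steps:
Z(-135)/(-17 - 44*156) = 271/(-17 - 44*156) = 271/(-17 - 6864) = 271/(-6881) = 271*(-1/6881) = -271/6881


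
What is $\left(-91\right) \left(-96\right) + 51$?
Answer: $8787$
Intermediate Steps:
$\left(-91\right) \left(-96\right) + 51 = 8736 + 51 = 8787$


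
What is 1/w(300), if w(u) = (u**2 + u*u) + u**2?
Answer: 1/270000 ≈ 3.7037e-6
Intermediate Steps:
w(u) = 3*u**2 (w(u) = (u**2 + u**2) + u**2 = 2*u**2 + u**2 = 3*u**2)
1/w(300) = 1/(3*300**2) = 1/(3*90000) = 1/270000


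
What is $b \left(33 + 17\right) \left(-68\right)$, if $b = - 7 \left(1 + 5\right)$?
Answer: $142800$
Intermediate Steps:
$b = -42$ ($b = \left(-7\right) 6 = -42$)
$b \left(33 + 17\right) \left(-68\right) = - 42 \left(33 + 17\right) \left(-68\right) = \left(-42\right) 50 \left(-68\right) = \left(-2100\right) \left(-68\right) = 142800$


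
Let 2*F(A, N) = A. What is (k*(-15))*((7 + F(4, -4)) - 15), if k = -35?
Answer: -3150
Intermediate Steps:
F(A, N) = A/2
(k*(-15))*((7 + F(4, -4)) - 15) = (-35*(-15))*((7 + (½)*4) - 15) = 525*((7 + 2) - 15) = 525*(9 - 15) = 525*(-6) = -3150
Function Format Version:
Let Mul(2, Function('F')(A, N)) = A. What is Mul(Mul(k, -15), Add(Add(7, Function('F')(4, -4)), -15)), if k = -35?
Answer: -3150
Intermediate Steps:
Function('F')(A, N) = Mul(Rational(1, 2), A)
Mul(Mul(k, -15), Add(Add(7, Function('F')(4, -4)), -15)) = Mul(Mul(-35, -15), Add(Add(7, Mul(Rational(1, 2), 4)), -15)) = Mul(525, Add(Add(7, 2), -15)) = Mul(525, Add(9, -15)) = Mul(525, -6) = -3150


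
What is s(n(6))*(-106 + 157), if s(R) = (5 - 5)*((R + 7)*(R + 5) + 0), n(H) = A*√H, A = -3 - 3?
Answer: 0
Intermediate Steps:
A = -6
n(H) = -6*√H
s(R) = 0 (s(R) = 0*((7 + R)*(5 + R) + 0) = 0*((5 + R)*(7 + R) + 0) = 0*((5 + R)*(7 + R)) = 0)
s(n(6))*(-106 + 157) = 0*(-106 + 157) = 0*51 = 0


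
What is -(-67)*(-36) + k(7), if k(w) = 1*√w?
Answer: -2412 + √7 ≈ -2409.4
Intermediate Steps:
k(w) = √w
-(-67)*(-36) + k(7) = -(-67)*(-36) + √7 = -67*36 + √7 = -2412 + √7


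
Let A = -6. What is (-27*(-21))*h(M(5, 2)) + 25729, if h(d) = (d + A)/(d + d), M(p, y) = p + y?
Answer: 51539/2 ≈ 25770.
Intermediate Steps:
h(d) = (-6 + d)/(2*d) (h(d) = (d - 6)/(d + d) = (-6 + d)/((2*d)) = (-6 + d)*(1/(2*d)) = (-6 + d)/(2*d))
(-27*(-21))*h(M(5, 2)) + 25729 = (-27*(-21))*((-6 + (5 + 2))/(2*(5 + 2))) + 25729 = 567*((½)*(-6 + 7)/7) + 25729 = 567*((½)*(⅐)*1) + 25729 = 567*(1/14) + 25729 = 81/2 + 25729 = 51539/2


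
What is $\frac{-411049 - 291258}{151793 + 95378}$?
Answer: $- \frac{702307}{247171} \approx -2.8414$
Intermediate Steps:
$\frac{-411049 - 291258}{151793 + 95378} = - \frac{702307}{247171}$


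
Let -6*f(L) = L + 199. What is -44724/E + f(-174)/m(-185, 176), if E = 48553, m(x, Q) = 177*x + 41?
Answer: -8774708351/9527263872 ≈ -0.92101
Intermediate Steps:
m(x, Q) = 41 + 177*x
f(L) = -199/6 - L/6 (f(L) = -(L + 199)/6 = -(199 + L)/6 = -199/6 - L/6)
-44724/E + f(-174)/m(-185, 176) = -44724/48553 + (-199/6 - ⅙*(-174))/(41 + 177*(-185)) = -44724*1/48553 + (-199/6 + 29)/(41 - 32745) = -44724/48553 - 25/6/(-32704) = -44724/48553 - 25/6*(-1/32704) = -44724/48553 + 25/196224 = -8774708351/9527263872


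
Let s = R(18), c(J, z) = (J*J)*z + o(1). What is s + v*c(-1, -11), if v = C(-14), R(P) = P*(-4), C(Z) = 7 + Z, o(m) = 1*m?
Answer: -2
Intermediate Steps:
o(m) = m
c(J, z) = 1 + z*J² (c(J, z) = (J*J)*z + 1 = J²*z + 1 = z*J² + 1 = 1 + z*J²)
R(P) = -4*P
v = -7 (v = 7 - 14 = -7)
s = -72 (s = -4*18 = -72)
s + v*c(-1, -11) = -72 - 7*(1 - 11*(-1)²) = -72 - 7*(1 - 11*1) = -72 - 7*(1 - 11) = -72 - 7*(-10) = -72 + 70 = -2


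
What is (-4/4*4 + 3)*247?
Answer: -247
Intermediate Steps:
(-4/4*4 + 3)*247 = (-4*¼*4 + 3)*247 = (-1*4 + 3)*247 = (-4 + 3)*247 = -1*247 = -247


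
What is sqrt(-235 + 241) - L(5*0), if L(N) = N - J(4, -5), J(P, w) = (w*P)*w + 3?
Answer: 103 + sqrt(6) ≈ 105.45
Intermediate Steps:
J(P, w) = 3 + P*w**2 (J(P, w) = (P*w)*w + 3 = P*w**2 + 3 = 3 + P*w**2)
L(N) = -103 + N (L(N) = N - (3 + 4*(-5)**2) = N - (3 + 4*25) = N - (3 + 100) = N - 1*103 = N - 103 = -103 + N)
sqrt(-235 + 241) - L(5*0) = sqrt(-235 + 241) - (-103 + 5*0) = sqrt(6) - (-103 + 0) = sqrt(6) - 1*(-103) = sqrt(6) + 103 = 103 + sqrt(6)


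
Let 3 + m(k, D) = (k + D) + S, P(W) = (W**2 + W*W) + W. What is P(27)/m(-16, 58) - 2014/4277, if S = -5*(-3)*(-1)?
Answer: 2101003/34216 ≈ 61.404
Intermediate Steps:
S = -15 (S = 15*(-1) = -15)
P(W) = W + 2*W**2 (P(W) = (W**2 + W**2) + W = 2*W**2 + W = W + 2*W**2)
m(k, D) = -18 + D + k (m(k, D) = -3 + ((k + D) - 15) = -3 + ((D + k) - 15) = -3 + (-15 + D + k) = -18 + D + k)
P(27)/m(-16, 58) - 2014/4277 = (27*(1 + 2*27))/(-18 + 58 - 16) - 2014/4277 = (27*(1 + 54))/24 - 2014*1/4277 = (27*55)*(1/24) - 2014/4277 = 1485*(1/24) - 2014/4277 = 495/8 - 2014/4277 = 2101003/34216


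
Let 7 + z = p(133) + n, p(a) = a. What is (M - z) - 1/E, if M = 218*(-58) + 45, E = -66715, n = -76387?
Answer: 4247210331/66715 ≈ 63662.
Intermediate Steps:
z = -76261 (z = -7 + (133 - 76387) = -7 - 76254 = -76261)
M = -12599 (M = -12644 + 45 = -12599)
(M - z) - 1/E = (-12599 - 1*(-76261)) - 1/(-66715) = (-12599 + 76261) - 1*(-1/66715) = 63662 + 1/66715 = 4247210331/66715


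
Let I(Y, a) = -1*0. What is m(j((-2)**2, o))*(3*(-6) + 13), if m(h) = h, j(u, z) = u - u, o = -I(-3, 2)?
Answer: 0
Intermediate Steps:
I(Y, a) = 0
o = 0 (o = -1*0 = 0)
j(u, z) = 0
m(j((-2)**2, o))*(3*(-6) + 13) = 0*(3*(-6) + 13) = 0*(-18 + 13) = 0*(-5) = 0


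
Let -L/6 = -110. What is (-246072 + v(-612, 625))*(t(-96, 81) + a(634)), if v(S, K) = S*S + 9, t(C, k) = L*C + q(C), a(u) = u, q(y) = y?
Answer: -8071433382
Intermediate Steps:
L = 660 (L = -6*(-110) = 660)
t(C, k) = 661*C (t(C, k) = 660*C + C = 661*C)
v(S, K) = 9 + S**2 (v(S, K) = S**2 + 9 = 9 + S**2)
(-246072 + v(-612, 625))*(t(-96, 81) + a(634)) = (-246072 + (9 + (-612)**2))*(661*(-96) + 634) = (-246072 + (9 + 374544))*(-63456 + 634) = (-246072 + 374553)*(-62822) = 128481*(-62822) = -8071433382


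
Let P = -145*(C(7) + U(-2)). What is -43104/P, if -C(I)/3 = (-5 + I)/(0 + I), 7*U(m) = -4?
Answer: -150864/725 ≈ -208.09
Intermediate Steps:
U(m) = -4/7 (U(m) = (⅐)*(-4) = -4/7)
C(I) = -3*(-5 + I)/I (C(I) = -3*(-5 + I)/(0 + I) = -3*(-5 + I)/I)
P = 1450/7 (P = -145*((-3 + 15/7) - 4/7) = -145*(-6/7 - 4/7) = -145*(-10/7) = 1450/7 ≈ 207.14)
-43104/P = -43104/1450/7 = -43104*7/1450 = -150864/725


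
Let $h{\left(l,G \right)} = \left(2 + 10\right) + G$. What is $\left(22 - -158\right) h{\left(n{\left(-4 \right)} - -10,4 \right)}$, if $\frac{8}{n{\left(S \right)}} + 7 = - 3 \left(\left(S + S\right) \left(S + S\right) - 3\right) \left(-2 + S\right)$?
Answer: $2880$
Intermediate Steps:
$n{\left(S \right)} = \frac{8}{-7 - 3 \left(-3 + 4 S^{2}\right) \left(-2 + S\right)}$ ($n{\left(S \right)} = \frac{8}{-7 - 3 \left(\left(S + S\right) \left(S + S\right) - 3\right) \left(-2 + S\right)} = \frac{8}{-7 - 3 \left(2 S 2 S - 3\right) \left(-2 + S\right)} = \frac{8}{-7 - 3 \left(4 S^{2} - 3\right) \left(-2 + S\right)} = \frac{8}{-7 - 3 \left(-3 + 4 S^{2}\right) \left(-2 + S\right)}$)
$h{\left(l,G \right)} = 12 + G$
$\left(22 - -158\right) h{\left(n{\left(-4 \right)} - -10,4 \right)} = \left(22 - -158\right) \left(12 + 4\right) = \left(22 + 158\right) 16 = 180 \cdot 16 = 2880$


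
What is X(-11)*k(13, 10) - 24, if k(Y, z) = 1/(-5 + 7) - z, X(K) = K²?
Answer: -2347/2 ≈ -1173.5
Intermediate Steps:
k(Y, z) = ½ - z (k(Y, z) = 1/2 - z = ½ - z)
X(-11)*k(13, 10) - 24 = (-11)²*(½ - 1*10) - 24 = 121*(½ - 10) - 24 = 121*(-19/2) - 24 = -2299/2 - 24 = -2347/2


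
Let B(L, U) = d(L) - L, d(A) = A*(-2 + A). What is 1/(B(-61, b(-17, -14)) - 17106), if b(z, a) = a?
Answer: -1/13202 ≈ -7.5746e-5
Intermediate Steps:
B(L, U) = -L + L*(-2 + L) (B(L, U) = L*(-2 + L) - L = -L + L*(-2 + L))
1/(B(-61, b(-17, -14)) - 17106) = 1/(-61*(-3 - 61) - 17106) = 1/(-61*(-64) - 17106) = 1/(3904 - 17106) = 1/(-13202) = -1/13202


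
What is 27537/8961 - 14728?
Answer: -43983357/2987 ≈ -14725.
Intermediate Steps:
27537/8961 - 14728 = 27537*(1/8961) - 14728 = 9179/2987 - 14728 = -43983357/2987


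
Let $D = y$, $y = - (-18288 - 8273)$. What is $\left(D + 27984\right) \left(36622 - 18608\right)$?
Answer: $982573630$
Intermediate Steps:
$y = 26561$ ($y = \left(-1\right) \left(-26561\right) = 26561$)
$D = 26561$
$\left(D + 27984\right) \left(36622 - 18608\right) = \left(26561 + 27984\right) \left(36622 - 18608\right) = 54545 \cdot 18014 = 982573630$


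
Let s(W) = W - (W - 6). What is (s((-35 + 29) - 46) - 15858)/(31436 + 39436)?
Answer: -1321/5906 ≈ -0.22367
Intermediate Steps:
s(W) = 6 (s(W) = W - (-6 + W) = W + (6 - W) = 6)
(s((-35 + 29) - 46) - 15858)/(31436 + 39436) = (6 - 15858)/(31436 + 39436) = -15852/70872 = -15852*1/70872 = -1321/5906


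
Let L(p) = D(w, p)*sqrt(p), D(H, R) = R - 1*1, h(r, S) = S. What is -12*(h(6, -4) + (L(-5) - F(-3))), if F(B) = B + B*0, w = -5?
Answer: 12 + 72*I*sqrt(5) ≈ 12.0 + 161.0*I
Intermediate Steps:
D(H, R) = -1 + R (D(H, R) = R - 1 = -1 + R)
L(p) = sqrt(p)*(-1 + p) (L(p) = (-1 + p)*sqrt(p) = sqrt(p)*(-1 + p))
F(B) = B (F(B) = B + 0 = B)
-12*(h(6, -4) + (L(-5) - F(-3))) = -12*(-4 + (sqrt(-5)*(-1 - 5) - 1*(-3))) = -12*(-4 + ((I*sqrt(5))*(-6) + 3)) = -12*(-4 + (-6*I*sqrt(5) + 3)) = -12*(-4 + (3 - 6*I*sqrt(5))) = -12*(-1 - 6*I*sqrt(5)) = 12 + 72*I*sqrt(5)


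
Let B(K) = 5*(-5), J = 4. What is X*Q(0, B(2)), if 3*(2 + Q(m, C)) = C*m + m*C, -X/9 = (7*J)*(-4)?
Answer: -2016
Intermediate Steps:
B(K) = -25
X = 1008 (X = -9*7*4*(-4) = -252*(-4) = -9*(-112) = 1008)
Q(m, C) = -2 + 2*C*m/3 (Q(m, C) = -2 + (C*m + m*C)/3 = -2 + (C*m + C*m)/3 = -2 + (2*C*m)/3 = -2 + 2*C*m/3)
X*Q(0, B(2)) = 1008*(-2 + (⅔)*(-25)*0) = 1008*(-2 + 0) = 1008*(-2) = -2016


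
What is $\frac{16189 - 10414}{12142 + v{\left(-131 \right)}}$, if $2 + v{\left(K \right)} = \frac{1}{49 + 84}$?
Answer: $\frac{256025}{538207} \approx 0.4757$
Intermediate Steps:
$v{\left(K \right)} = - \frac{265}{133}$ ($v{\left(K \right)} = -2 + \frac{1}{49 + 84} = -2 + \frac{1}{133} = - \frac{265}{133}$)
$\frac{16189 - 10414}{12142 + v{\left(-131 \right)}} = \frac{16189 - 10414}{12142 - \frac{265}{133}} = \frac{5775}{\frac{1614621}{133}} = 5775 \cdot \frac{133}{1614621} = \frac{256025}{538207}$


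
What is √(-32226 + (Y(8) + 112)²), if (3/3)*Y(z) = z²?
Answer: 25*I*√2 ≈ 35.355*I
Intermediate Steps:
Y(z) = z²
√(-32226 + (Y(8) + 112)²) = √(-32226 + (8² + 112)²) = √(-32226 + (64 + 112)²) = √(-32226 + 176²) = √(-32226 + 30976) = √(-1250) = 25*I*√2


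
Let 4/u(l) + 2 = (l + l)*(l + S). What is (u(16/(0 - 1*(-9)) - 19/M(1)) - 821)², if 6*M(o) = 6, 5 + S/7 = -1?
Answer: 1147862937775876/1702965289 ≈ 6.7404e+5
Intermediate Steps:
S = -42 (S = -35 + 7*(-1) = -35 - 7 = -42)
M(o) = 1 (M(o) = (⅙)*6 = 1)
u(l) = 4/(-2 + 2*l*(-42 + l)) (u(l) = 4/(-2 + (l + l)*(l - 42)) = 4/(-2 + (2*l)*(-42 + l)) = 4/(-2 + 2*l*(-42 + l)))
(u(16/(0 - 1*(-9)) - 19/M(1)) - 821)² = (2/(-1 + (16/(0 - 1*(-9)) - 19/1)² - 42*(16/(0 - 1*(-9)) - 19/1)) - 821)² = (2/(-1 + (16/(0 + 9) - 19*1)² - 42*(16/(0 + 9) - 19*1)) - 821)² = (2/(-1 + (16/9 - 19)² - 42*(16/9 - 19)) - 821)² = (2/(-1 + (-155/9)² - 42*(-155/9)) - 821)² = (2/(-1 + 24025/81 + 2170/3) - 821)² = (2/(82534/81) - 821)² = (2*(81/82534) - 821)² = (81/41267 - 821)² = (-33880126/41267)² = 1147862937775876/1702965289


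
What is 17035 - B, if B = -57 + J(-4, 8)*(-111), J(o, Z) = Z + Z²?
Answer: 25084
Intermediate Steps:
B = -8049 (B = -57 + (8*(1 + 8))*(-111) = -57 + (8*9)*(-111) = -57 + 72*(-111) = -57 - 7992 = -8049)
17035 - B = 17035 - 1*(-8049) = 17035 + 8049 = 25084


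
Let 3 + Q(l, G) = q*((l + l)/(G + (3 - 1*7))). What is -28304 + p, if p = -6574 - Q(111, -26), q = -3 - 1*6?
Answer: -174708/5 ≈ -34942.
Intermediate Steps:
q = -9 (q = -3 - 6 = -9)
Q(l, G) = -3 - 18*l/(-4 + G) (Q(l, G) = -3 - 9*(l + l)/(G + (3 - 1*7)) = -3 - 9*2*l/(G + (3 - 7)) = -3 - 9*2*l/(G - 4) = -3 - 9*2*l/(-4 + G) = -3 - 18*l/(-4 + G))
p = -33188/5 (p = -6574 - 3*(4 - 1*(-26) - 6*111)/(-4 - 26) = -6574 - 3*(4 + 26 - 666)/(-30) = -6574 - 3*(-1)*(-636)/30 = -6574 - 1*318/5 = -6574 - 318/5 = -33188/5 ≈ -6637.6)
-28304 + p = -28304 - 33188/5 = -174708/5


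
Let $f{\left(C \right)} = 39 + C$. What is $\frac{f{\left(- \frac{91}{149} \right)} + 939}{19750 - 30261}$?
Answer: $- \frac{145631}{1566139} \approx -0.092987$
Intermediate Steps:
$\frac{f{\left(- \frac{91}{149} \right)} + 939}{19750 - 30261} = \frac{\left(39 - \frac{91}{149}\right) + 939}{19750 - 30261} = \frac{\left(39 - \frac{91}{149}\right) + 939}{-10511} = \left(\left(39 - \frac{91}{149}\right) + 939\right) \left(- \frac{1}{10511}\right) = \left(\frac{5720}{149} + 939\right) \left(- \frac{1}{10511}\right) = \frac{145631}{149} \left(- \frac{1}{10511}\right) = - \frac{145631}{1566139}$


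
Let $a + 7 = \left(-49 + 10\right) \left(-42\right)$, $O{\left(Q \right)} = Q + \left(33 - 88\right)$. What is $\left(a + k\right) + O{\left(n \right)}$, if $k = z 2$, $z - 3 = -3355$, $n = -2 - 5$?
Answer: $-5135$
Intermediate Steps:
$n = -7$ ($n = -2 - 5 = -7$)
$z = -3352$ ($z = 3 - 3355 = -3352$)
$O{\left(Q \right)} = -55 + Q$ ($O{\left(Q \right)} = Q + \left(33 - 88\right) = Q - 55 = -55 + Q$)
$a = 1631$ ($a = -7 + \left(-49 + 10\right) \left(-42\right) = -7 - -1638 = -7 + 1638 = 1631$)
$k = -6704$ ($k = \left(-3352\right) 2 = -6704$)
$\left(a + k\right) + O{\left(n \right)} = \left(1631 - 6704\right) - 62 = -5073 - 62 = -5135$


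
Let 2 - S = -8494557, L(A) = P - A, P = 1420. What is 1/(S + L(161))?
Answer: 1/8495818 ≈ 1.1770e-7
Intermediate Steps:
L(A) = 1420 - A
S = 8494559 (S = 2 - 1*(-8494557) = 2 + 8494557 = 8494559)
1/(S + L(161)) = 1/(8494559 + (1420 - 1*161)) = 1/(8494559 + (1420 - 161)) = 1/(8494559 + 1259) = 1/8495818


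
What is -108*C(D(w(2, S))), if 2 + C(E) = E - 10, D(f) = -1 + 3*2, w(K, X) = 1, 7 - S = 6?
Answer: 756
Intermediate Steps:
S = 1 (S = 7 - 1*6 = 7 - 6 = 1)
D(f) = 5 (D(f) = -1 + 6 = 5)
C(E) = -12 + E (C(E) = -2 + (E - 10) = -2 + (-10 + E) = -12 + E)
-108*C(D(w(2, S))) = -108*(-12 + 5) = -108*(-7) = 756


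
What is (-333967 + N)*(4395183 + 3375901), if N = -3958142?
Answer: -33354339576156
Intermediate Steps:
(-333967 + N)*(4395183 + 3375901) = (-333967 - 3958142)*(4395183 + 3375901) = -4292109*7771084 = -33354339576156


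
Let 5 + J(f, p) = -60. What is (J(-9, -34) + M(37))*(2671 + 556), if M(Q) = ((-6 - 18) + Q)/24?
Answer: -4992169/24 ≈ -2.0801e+5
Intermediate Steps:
M(Q) = -1 + Q/24 (M(Q) = (-24 + Q)*(1/24) = -1 + Q/24)
J(f, p) = -65 (J(f, p) = -5 - 60 = -65)
(J(-9, -34) + M(37))*(2671 + 556) = (-65 + (-1 + (1/24)*37))*(2671 + 556) = (-65 + (-1 + 37/24))*3227 = (-65 + 13/24)*3227 = -1547/24*3227 = -4992169/24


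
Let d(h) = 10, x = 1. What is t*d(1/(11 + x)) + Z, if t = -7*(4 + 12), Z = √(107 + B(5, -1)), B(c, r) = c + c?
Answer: -1120 + 3*√13 ≈ -1109.2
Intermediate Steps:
B(c, r) = 2*c
Z = 3*√13 (Z = √(107 + 2*5) = √(107 + 10) = √117 = 3*√13 ≈ 10.817)
t = -112 (t = -7*16 = -112)
t*d(1/(11 + x)) + Z = -112*10 + 3*√13 = -1120 + 3*√13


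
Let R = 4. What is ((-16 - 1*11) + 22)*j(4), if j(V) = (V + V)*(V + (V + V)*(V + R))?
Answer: -2720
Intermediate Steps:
j(V) = 2*V*(V + 2*V*(4 + V)) (j(V) = (V + V)*(V + (V + V)*(V + 4)) = (2*V)*(V + (2*V)*(4 + V)) = (2*V)*(V + 2*V*(4 + V)) = 2*V*(V + 2*V*(4 + V)))
((-16 - 1*11) + 22)*j(4) = ((-16 - 1*11) + 22)*(4**2*(18 + 4*4)) = ((-16 - 11) + 22)*(16*(18 + 16)) = (-27 + 22)*(16*34) = -5*544 = -2720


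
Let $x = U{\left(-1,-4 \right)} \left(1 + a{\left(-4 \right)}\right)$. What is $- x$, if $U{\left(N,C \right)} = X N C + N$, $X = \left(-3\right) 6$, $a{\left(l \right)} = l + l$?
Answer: $-511$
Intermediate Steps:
$a{\left(l \right)} = 2 l$
$X = -18$
$U{\left(N,C \right)} = N - 18 C N$ ($U{\left(N,C \right)} = - 18 N C + N = - 18 C N + N = N - 18 C N$)
$x = 511$ ($x = - (1 - -72) \left(1 + 2 \left(-4\right)\right) = - (1 + 72) \left(1 - 8\right) = \left(-1\right) 73 \left(-7\right) = \left(-73\right) \left(-7\right) = 511$)
$- x = \left(-1\right) 511 = -511$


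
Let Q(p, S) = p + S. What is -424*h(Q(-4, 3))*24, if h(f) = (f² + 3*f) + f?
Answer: 30528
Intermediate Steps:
Q(p, S) = S + p
h(f) = f² + 4*f
-424*h(Q(-4, 3))*24 = -424*(3 - 4)*(4 + (3 - 4))*24 = -424*(-(4 - 1))*24 = -424*(-1*3)*24 = -(-1272)*24 = -424*(-72) = 30528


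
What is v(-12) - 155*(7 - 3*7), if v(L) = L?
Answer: 2158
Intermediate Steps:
v(-12) - 155*(7 - 3*7) = -12 - 155*(7 - 3*7) = -12 - 155*(7 - 21) = -12 - 155*(-14) = -12 + 2170 = 2158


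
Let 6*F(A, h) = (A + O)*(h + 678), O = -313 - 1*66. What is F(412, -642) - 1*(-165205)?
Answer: 165403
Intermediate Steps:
O = -379 (O = -313 - 66 = -379)
F(A, h) = (-379 + A)*(678 + h)/6 (F(A, h) = ((A - 379)*(h + 678))/6 = ((-379 + A)*(678 + h))/6 = (-379 + A)*(678 + h)/6)
F(412, -642) - 1*(-165205) = (-42827 + 113*412 - 379/6*(-642) + (⅙)*412*(-642)) - 1*(-165205) = (-42827 + 46556 + 40553 - 44084) + 165205 = 198 + 165205 = 165403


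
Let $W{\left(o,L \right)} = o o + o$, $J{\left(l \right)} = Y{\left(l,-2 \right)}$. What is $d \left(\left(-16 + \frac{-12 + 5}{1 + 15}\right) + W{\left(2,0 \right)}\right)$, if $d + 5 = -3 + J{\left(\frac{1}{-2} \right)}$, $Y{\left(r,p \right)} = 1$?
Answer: $\frac{1169}{16} \approx 73.063$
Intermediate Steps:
$J{\left(l \right)} = 1$
$W{\left(o,L \right)} = o + o^{2}$ ($W{\left(o,L \right)} = o^{2} + o = o + o^{2}$)
$d = -7$ ($d = -5 + \left(-3 + 1\right) = -5 - 2 = -7$)
$d \left(\left(-16 + \frac{-12 + 5}{1 + 15}\right) + W{\left(2,0 \right)}\right) = - 7 \left(\left(-16 + \frac{-12 + 5}{1 + 15}\right) + 2 \left(1 + 2\right)\right) = - 7 \left(\left(-16 - \frac{7}{16}\right) + 2 \cdot 3\right) = - 7 \left(\left(-16 - \frac{7}{16}\right) + 6\right) = - 7 \left(- \frac{263}{16} + 6\right) = \left(-7\right) \left(- \frac{167}{16}\right) = \frac{1169}{16}$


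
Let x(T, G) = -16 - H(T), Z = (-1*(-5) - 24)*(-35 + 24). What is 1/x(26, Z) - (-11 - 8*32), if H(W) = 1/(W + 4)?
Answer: 128397/481 ≈ 266.94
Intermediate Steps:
H(W) = 1/(4 + W)
Z = 209 (Z = (5 - 24)*(-11) = -19*(-11) = 209)
x(T, G) = -16 - 1/(4 + T)
1/x(26, Z) - (-11 - 8*32) = 1/((-65 - 16*26)/(4 + 26)) - (-11 - 8*32) = 1/((-65 - 416)/30) - (-11 - 256) = 1/((1/30)*(-481)) - 1*(-267) = 1/(-481/30) + 267 = -30/481 + 267 = 128397/481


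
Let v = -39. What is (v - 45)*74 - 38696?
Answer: -44912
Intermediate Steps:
(v - 45)*74 - 38696 = (-39 - 45)*74 - 38696 = -84*74 - 38696 = -6216 - 38696 = -44912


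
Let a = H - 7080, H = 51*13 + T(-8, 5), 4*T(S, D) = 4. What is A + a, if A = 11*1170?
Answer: 6454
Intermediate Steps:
T(S, D) = 1 (T(S, D) = (¼)*4 = 1)
H = 664 (H = 51*13 + 1 = 663 + 1 = 664)
A = 12870
a = -6416 (a = 664 - 7080 = -6416)
A + a = 12870 - 6416 = 6454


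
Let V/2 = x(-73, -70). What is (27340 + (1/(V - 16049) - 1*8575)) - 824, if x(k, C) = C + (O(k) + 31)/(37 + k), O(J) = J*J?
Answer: 2662103512/148381 ≈ 17941.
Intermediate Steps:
O(J) = J²
x(k, C) = C + (31 + k²)/(37 + k) (x(k, C) = C + (k² + 31)/(37 + k) = C + (31 + k²)/(37 + k))
V = -3940/9 (V = 2*((31 + (-73)² + 37*(-70) - 70*(-73))/(37 - 73)) = 2*((31 + 5329 - 2590 + 5110)/(-36)) = 2*(-1/36*7880) = 2*(-1970/9) = -3940/9 ≈ -437.78)
(27340 + (1/(V - 16049) - 1*8575)) - 824 = (27340 + (1/(-3940/9 - 16049) - 1*8575)) - 824 = (27340 + (1/(-148381/9) - 8575)) - 824 = (27340 + (-9/148381 - 8575)) - 824 = (27340 - 1272367084/148381) - 824 = 2784369456/148381 - 824 = 2662103512/148381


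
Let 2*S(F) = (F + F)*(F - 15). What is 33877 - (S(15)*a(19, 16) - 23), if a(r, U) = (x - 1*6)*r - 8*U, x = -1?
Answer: 33900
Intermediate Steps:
S(F) = F*(-15 + F) (S(F) = ((F + F)*(F - 15))/2 = ((2*F)*(-15 + F))/2 = (2*F*(-15 + F))/2 = F*(-15 + F))
a(r, U) = -8*U - 7*r (a(r, U) = (-1 - 1*6)*r - 8*U = (-1 - 6)*r - 8*U = -7*r - 8*U = -8*U - 7*r)
33877 - (S(15)*a(19, 16) - 23) = 33877 - ((15*(-15 + 15))*(-8*16 - 7*19) - 23) = 33877 - ((15*0)*(-128 - 133) - 23) = 33877 - (0*(-261) - 23) = 33877 - (0 - 23) = 33877 - 1*(-23) = 33877 + 23 = 33900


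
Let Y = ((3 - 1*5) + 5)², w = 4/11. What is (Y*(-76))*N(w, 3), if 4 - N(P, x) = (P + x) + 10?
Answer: 70452/11 ≈ 6404.7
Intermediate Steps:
w = 4/11 (w = 4*(1/11) = 4/11 ≈ 0.36364)
N(P, x) = -6 - P - x (N(P, x) = 4 - ((P + x) + 10) = 4 - (10 + P + x) = 4 + (-10 - P - x) = -6 - P - x)
Y = 9 (Y = ((3 - 5) + 5)² = (-2 + 5)² = 3² = 9)
(Y*(-76))*N(w, 3) = (9*(-76))*(-6 - 1*4/11 - 1*3) = -684*(-6 - 4/11 - 3) = -684*(-103/11) = 70452/11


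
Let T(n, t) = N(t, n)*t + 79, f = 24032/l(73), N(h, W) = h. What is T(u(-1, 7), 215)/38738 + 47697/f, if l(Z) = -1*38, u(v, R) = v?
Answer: -17274826235/232737904 ≈ -74.224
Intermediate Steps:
l(Z) = -38
f = -12016/19 (f = 24032/(-38) = 24032*(-1/38) = -12016/19 ≈ -632.42)
T(n, t) = 79 + t² (T(n, t) = t*t + 79 = t² + 79 = 79 + t²)
T(u(-1, 7), 215)/38738 + 47697/f = (79 + 215²)/38738 + 47697/(-12016/19) = (79 + 46225)*(1/38738) + 47697*(-19/12016) = 46304*(1/38738) - 906243/12016 = 23152/19369 - 906243/12016 = -17274826235/232737904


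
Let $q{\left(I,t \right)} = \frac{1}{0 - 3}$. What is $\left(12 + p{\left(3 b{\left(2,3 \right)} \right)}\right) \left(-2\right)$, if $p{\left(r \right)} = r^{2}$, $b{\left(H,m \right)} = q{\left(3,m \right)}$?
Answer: $-26$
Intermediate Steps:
$q{\left(I,t \right)} = - \frac{1}{3}$ ($q{\left(I,t \right)} = \frac{1}{-3} = - \frac{1}{3}$)
$b{\left(H,m \right)} = - \frac{1}{3}$
$\left(12 + p{\left(3 b{\left(2,3 \right)} \right)}\right) \left(-2\right) = \left(12 + \left(3 \left(- \frac{1}{3}\right)\right)^{2}\right) \left(-2\right) = \left(12 + \left(-1\right)^{2}\right) \left(-2\right) = \left(12 + 1\right) \left(-2\right) = 13 \left(-2\right) = -26$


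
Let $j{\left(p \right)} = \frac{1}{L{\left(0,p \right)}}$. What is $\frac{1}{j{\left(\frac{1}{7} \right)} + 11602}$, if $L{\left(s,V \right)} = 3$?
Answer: $\frac{3}{34807} \approx 8.619 \cdot 10^{-5}$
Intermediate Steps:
$j{\left(p \right)} = \frac{1}{3}$
$\frac{1}{j{\left(\frac{1}{7} \right)} + 11602} = \frac{1}{\frac{1}{3} + 11602} = \frac{1}{\frac{34807}{3}} = \frac{3}{34807}$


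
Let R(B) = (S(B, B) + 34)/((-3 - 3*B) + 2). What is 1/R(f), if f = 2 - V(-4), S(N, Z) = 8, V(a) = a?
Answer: -19/42 ≈ -0.45238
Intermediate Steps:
f = 6 (f = 2 - 1*(-4) = 2 + 4 = 6)
R(B) = 42/(-1 - 3*B) (R(B) = (8 + 34)/((-3 - 3*B) + 2) = 42/(-1 - 3*B))
1/R(f) = 1/(-42/(1 + 3*6)) = 1/(-42/(1 + 18)) = 1/(-42/19) = -19/42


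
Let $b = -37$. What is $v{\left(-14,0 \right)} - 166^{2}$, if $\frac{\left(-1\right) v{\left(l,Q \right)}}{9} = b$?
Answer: $-27223$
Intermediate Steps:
$v{\left(l,Q \right)} = 333$ ($v{\left(l,Q \right)} = \left(-9\right) \left(-37\right) = 333$)
$v{\left(-14,0 \right)} - 166^{2} = 333 - 166^{2} = 333 - 27556 = -27223$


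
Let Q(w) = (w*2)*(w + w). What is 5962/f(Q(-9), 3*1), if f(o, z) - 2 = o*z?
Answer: 2981/487 ≈ 6.1211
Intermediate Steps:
Q(w) = 4*w² (Q(w) = (2*w)*(2*w) = 4*w²)
f(o, z) = 2 + o*z
5962/f(Q(-9), 3*1) = 5962/(2 + (4*(-9)²)*(3*1)) = 5962/(2 + (4*81)*3) = 5962/(2 + 324*3) = 5962/(2 + 972) = 5962/974 = 5962*(1/974) = 2981/487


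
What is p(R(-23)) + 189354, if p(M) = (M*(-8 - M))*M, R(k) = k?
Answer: 197289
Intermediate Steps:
p(M) = M**2*(-8 - M)
p(R(-23)) + 189354 = (-23)**2*(-8 - 1*(-23)) + 189354 = 529*(-8 + 23) + 189354 = 529*15 + 189354 = 7935 + 189354 = 197289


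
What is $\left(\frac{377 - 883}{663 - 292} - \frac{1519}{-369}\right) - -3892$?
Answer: $\frac{533187743}{136899} \approx 3894.8$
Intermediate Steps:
$\left(\frac{377 - 883}{663 - 292} - \frac{1519}{-369}\right) - -3892 = \left(\frac{377 - 883}{663 - 292} - - \frac{1519}{369}\right) + 3892 = \left(- \frac{506}{371} + \frac{1519}{369}\right) + 3892 = \frac{376835}{136899} + 3892 = \frac{533187743}{136899}$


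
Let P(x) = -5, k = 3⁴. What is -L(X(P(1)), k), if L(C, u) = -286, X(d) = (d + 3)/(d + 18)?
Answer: 286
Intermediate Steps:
k = 81
X(d) = (3 + d)/(18 + d)
-L(X(P(1)), k) = -1*(-286) = 286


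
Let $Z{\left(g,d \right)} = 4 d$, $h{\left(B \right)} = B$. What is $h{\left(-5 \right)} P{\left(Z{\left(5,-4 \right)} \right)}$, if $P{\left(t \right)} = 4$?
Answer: $-20$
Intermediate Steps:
$h{\left(-5 \right)} P{\left(Z{\left(5,-4 \right)} \right)} = \left(-5\right) 4 = -20$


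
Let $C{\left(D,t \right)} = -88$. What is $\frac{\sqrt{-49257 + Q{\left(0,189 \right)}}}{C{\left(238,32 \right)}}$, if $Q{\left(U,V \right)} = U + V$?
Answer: $- \frac{3 i \sqrt{1363}}{44} \approx - 2.5172 i$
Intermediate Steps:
$\frac{\sqrt{-49257 + Q{\left(0,189 \right)}}}{C{\left(238,32 \right)}} = \frac{\sqrt{-49257 + \left(0 + 189\right)}}{-88} = \sqrt{-49257 + 189} \left(- \frac{1}{88}\right) = \sqrt{-49068} \left(- \frac{1}{88}\right) = 6 i \sqrt{1363} \left(- \frac{1}{88}\right) = - \frac{3 i \sqrt{1363}}{44}$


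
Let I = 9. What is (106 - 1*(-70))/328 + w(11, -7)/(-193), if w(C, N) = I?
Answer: 3877/7913 ≈ 0.48995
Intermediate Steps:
w(C, N) = 9
(106 - 1*(-70))/328 + w(11, -7)/(-193) = (106 - 1*(-70))/328 + 9/(-193) = (106 + 70)*(1/328) + 9*(-1/193) = 176*(1/328) - 9/193 = 22/41 - 9/193 = 3877/7913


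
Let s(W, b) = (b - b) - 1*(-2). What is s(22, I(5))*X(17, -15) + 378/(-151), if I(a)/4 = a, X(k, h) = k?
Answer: 4756/151 ≈ 31.497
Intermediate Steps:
I(a) = 4*a
s(W, b) = 2 (s(W, b) = 0 + 2 = 2)
s(22, I(5))*X(17, -15) + 378/(-151) = 2*17 + 378/(-151) = 34 + 378*(-1/151) = 34 - 378/151 = 4756/151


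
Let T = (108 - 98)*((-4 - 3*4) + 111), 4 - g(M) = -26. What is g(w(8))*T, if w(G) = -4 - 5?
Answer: 28500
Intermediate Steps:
w(G) = -9
g(M) = 30 (g(M) = 4 - 1*(-26) = 4 + 26 = 30)
T = 950 (T = 10*((-4 - 12) + 111) = 10*(-16 + 111) = 10*95 = 950)
g(w(8))*T = 30*950 = 28500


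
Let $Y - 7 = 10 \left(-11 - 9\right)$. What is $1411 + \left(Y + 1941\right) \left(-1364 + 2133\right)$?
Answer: $1345623$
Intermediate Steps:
$Y = -193$ ($Y = 7 + 10 \left(-11 - 9\right) = 7 + 10 \left(-20\right) = 7 - 200 = -193$)
$1411 + \left(Y + 1941\right) \left(-1364 + 2133\right) = 1411 + \left(-193 + 1941\right) \left(-1364 + 2133\right) = 1411 + 1748 \cdot 769 = 1411 + 1344212 = 1345623$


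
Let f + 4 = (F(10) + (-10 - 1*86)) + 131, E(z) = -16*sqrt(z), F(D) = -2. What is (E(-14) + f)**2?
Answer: (29 - 16*I*sqrt(14))**2 ≈ -2743.0 - 3472.3*I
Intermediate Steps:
f = 29 (f = -4 + ((-2 + (-10 - 1*86)) + 131) = -4 + ((-2 + (-10 - 86)) + 131) = -4 + ((-2 - 96) + 131) = -4 + (-98 + 131) = -4 + 33 = 29)
(E(-14) + f)**2 = (-16*I*sqrt(14) + 29)**2 = (29 - 16*I*sqrt(14))**2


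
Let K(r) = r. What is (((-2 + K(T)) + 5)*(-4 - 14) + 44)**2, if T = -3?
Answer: 1936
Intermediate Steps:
(((-2 + K(T)) + 5)*(-4 - 14) + 44)**2 = (((-2 - 3) + 5)*(-4 - 14) + 44)**2 = ((-5 + 5)*(-18) + 44)**2 = (0*(-18) + 44)**2 = (0 + 44)**2 = 44**2 = 1936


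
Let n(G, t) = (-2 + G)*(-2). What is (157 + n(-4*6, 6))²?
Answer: 43681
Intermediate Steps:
n(G, t) = 4 - 2*G
(157 + n(-4*6, 6))² = (157 + (4 - (-8)*6))² = (157 + (4 - 2*(-24)))² = (157 + (4 + 48))² = (157 + 52)² = 209² = 43681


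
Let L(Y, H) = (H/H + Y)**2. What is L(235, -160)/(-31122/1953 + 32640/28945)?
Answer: -4997574232/1328699 ≈ -3761.3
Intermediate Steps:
L(Y, H) = (1 + Y)**2
L(235, -160)/(-31122/1953 + 32640/28945) = (1 + 235)**2/(-31122/1953 + 32640/28945) = 236**2/(-31122*1/1953 + 32640*(1/28945)) = 55696/(-494/31 + 6528/5789) = 55696/(-2657398/179459) = 55696*(-179459/2657398) = -4997574232/1328699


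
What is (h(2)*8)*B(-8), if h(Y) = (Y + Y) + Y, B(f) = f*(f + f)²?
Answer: -98304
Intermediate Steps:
B(f) = 4*f³ (B(f) = f*(2*f)² = f*(4*f²) = 4*f³)
h(Y) = 3*Y (h(Y) = 2*Y + Y = 3*Y)
(h(2)*8)*B(-8) = ((3*2)*8)*(4*(-8)³) = (6*8)*(4*(-512)) = 48*(-2048) = -98304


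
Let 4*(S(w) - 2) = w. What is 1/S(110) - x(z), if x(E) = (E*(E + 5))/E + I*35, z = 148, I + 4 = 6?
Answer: -13155/59 ≈ -222.97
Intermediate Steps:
I = 2 (I = -4 + 6 = 2)
S(w) = 2 + w/4
x(E) = 75 + E (x(E) = (E*(E + 5))/E + 2*35 = (E*(5 + E))/E + 70 = (5 + E) + 70 = 75 + E)
1/S(110) - x(z) = 1/(2 + (¼)*110) - (75 + 148) = 1/(2 + 55/2) - 1*223 = 1/(59/2) - 223 = 2/59 - 223 = -13155/59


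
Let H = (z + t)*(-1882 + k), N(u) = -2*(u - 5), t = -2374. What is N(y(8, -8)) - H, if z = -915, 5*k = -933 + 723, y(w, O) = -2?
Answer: -6328022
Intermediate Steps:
k = -42 (k = (-933 + 723)/5 = (1/5)*(-210) = -42)
N(u) = 10 - 2*u (N(u) = -2*(-5 + u) = 10 - 2*u)
H = 6328036 (H = (-915 - 2374)*(-1882 - 42) = -3289*(-1924) = 6328036)
N(y(8, -8)) - H = (10 - 2*(-2)) - 1*6328036 = (10 + 4) - 6328036 = 14 - 6328036 = -6328022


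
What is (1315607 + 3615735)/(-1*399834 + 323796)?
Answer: -2465671/38019 ≈ -64.854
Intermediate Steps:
(1315607 + 3615735)/(-1*399834 + 323796) = 4931342/(-399834 + 323796) = 4931342/(-76038) = 4931342*(-1/76038) = -2465671/38019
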